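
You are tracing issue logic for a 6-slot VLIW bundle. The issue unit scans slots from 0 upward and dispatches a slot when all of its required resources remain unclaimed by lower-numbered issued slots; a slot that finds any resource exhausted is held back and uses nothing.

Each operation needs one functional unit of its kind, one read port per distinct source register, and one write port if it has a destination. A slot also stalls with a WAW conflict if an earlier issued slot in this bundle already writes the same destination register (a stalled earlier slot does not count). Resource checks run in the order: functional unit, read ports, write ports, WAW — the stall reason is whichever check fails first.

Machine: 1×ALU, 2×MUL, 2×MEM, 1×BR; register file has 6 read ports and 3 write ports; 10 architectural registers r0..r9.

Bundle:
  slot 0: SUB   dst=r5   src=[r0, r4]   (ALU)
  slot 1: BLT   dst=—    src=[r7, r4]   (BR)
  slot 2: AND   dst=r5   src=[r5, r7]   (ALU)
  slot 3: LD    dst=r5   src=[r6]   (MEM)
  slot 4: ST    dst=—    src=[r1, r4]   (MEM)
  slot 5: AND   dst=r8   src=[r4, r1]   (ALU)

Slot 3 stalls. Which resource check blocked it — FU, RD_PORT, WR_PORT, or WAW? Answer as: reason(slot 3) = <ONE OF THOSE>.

reason(slot 3) = WAW

slot 0 (ALU): ISSUE — free A0,Mu2,Ld2,B1 rp4 wp2
slot 1 (BR): ISSUE — free A0,Mu2,Ld2,B0 rp2 wp2
slot 2 (ALU): stall FU — free A0,Mu2,Ld2,B0 rp2 wp2
slot 3 (MEM): stall WAW — free A0,Mu2,Ld2,B0 rp2 wp2
slot 4 (MEM): ISSUE — free A0,Mu2,Ld1,B0 rp0 wp2
slot 5 (ALU): stall FU — free A0,Mu2,Ld1,B0 rp0 wp2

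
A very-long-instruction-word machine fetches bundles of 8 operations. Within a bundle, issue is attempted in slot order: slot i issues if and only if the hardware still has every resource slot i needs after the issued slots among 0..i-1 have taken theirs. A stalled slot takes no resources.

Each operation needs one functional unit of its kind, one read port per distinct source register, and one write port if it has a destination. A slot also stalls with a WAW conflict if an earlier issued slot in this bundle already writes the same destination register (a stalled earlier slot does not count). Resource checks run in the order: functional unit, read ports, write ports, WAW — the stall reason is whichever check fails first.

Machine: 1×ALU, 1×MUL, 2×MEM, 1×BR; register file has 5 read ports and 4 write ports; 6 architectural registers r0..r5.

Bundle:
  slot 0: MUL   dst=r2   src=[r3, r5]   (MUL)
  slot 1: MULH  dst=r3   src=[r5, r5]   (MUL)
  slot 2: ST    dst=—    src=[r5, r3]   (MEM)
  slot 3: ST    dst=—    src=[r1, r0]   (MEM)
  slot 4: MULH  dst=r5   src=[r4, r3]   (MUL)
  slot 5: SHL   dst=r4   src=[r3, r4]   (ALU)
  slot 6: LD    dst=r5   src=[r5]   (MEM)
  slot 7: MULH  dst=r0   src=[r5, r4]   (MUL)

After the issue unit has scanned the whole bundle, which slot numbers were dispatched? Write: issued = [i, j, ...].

issued = [0, 2, 6]

[0] MUL needs rd=2 wr=1: ok; after: ALU=1 MUL=0 MEM=2 BR=1, R=3, W=3
[1] MUL needs rd=1 wr=1: FU; after: ALU=1 MUL=0 MEM=2 BR=1, R=3, W=3
[2] MEM needs rd=2 wr=0: ok; after: ALU=1 MUL=0 MEM=1 BR=1, R=1, W=3
[3] MEM needs rd=2 wr=0: RD_PORT; after: ALU=1 MUL=0 MEM=1 BR=1, R=1, W=3
[4] MUL needs rd=2 wr=1: FU; after: ALU=1 MUL=0 MEM=1 BR=1, R=1, W=3
[5] ALU needs rd=2 wr=1: RD_PORT; after: ALU=1 MUL=0 MEM=1 BR=1, R=1, W=3
[6] MEM needs rd=1 wr=1: ok; after: ALU=1 MUL=0 MEM=0 BR=1, R=0, W=2
[7] MUL needs rd=2 wr=1: FU; after: ALU=1 MUL=0 MEM=0 BR=1, R=0, W=2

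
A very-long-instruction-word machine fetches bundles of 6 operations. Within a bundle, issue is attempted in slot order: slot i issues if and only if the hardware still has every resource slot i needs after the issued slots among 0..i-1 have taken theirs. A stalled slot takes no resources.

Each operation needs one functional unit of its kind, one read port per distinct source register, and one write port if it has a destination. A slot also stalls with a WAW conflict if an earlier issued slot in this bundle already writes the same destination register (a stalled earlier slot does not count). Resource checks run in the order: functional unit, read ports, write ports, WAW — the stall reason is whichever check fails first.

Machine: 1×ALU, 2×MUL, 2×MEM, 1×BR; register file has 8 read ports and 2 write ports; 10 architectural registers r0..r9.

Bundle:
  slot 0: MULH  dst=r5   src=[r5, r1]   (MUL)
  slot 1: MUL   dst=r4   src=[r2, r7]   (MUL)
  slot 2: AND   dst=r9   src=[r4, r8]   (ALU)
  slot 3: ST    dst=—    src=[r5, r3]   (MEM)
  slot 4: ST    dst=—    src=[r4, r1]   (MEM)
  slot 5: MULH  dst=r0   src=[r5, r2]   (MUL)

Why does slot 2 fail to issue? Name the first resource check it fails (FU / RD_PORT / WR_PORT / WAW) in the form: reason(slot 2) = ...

reason(slot 2) = WR_PORT

slot 0 (MUL): ISSUE — free A1,Mu1,Ld2,B1 rp6 wp1
slot 1 (MUL): ISSUE — free A1,Mu0,Ld2,B1 rp4 wp0
slot 2 (ALU): stall WR_PORT — free A1,Mu0,Ld2,B1 rp4 wp0
slot 3 (MEM): ISSUE — free A1,Mu0,Ld1,B1 rp2 wp0
slot 4 (MEM): ISSUE — free A1,Mu0,Ld0,B1 rp0 wp0
slot 5 (MUL): stall FU — free A1,Mu0,Ld0,B1 rp0 wp0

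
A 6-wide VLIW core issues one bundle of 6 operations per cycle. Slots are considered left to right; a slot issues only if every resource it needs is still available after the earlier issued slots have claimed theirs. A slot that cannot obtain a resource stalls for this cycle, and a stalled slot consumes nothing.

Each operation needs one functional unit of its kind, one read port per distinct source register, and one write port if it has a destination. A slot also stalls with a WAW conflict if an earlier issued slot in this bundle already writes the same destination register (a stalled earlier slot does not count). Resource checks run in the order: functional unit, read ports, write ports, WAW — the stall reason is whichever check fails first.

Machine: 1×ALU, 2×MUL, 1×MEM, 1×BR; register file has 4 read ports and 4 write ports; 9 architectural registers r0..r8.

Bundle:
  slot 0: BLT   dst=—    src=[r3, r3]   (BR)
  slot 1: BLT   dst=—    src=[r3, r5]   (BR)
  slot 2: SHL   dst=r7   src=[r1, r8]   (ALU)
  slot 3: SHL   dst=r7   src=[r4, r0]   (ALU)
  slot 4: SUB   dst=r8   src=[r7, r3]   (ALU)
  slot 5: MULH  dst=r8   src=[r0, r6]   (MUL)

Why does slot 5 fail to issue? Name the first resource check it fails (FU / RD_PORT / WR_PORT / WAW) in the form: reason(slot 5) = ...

[0] BR needs rd=1 wr=0: ok; after: ALU=1 MUL=2 MEM=1 BR=0, R=3, W=4
[1] BR needs rd=2 wr=0: FU; after: ALU=1 MUL=2 MEM=1 BR=0, R=3, W=4
[2] ALU needs rd=2 wr=1: ok; after: ALU=0 MUL=2 MEM=1 BR=0, R=1, W=3
[3] ALU needs rd=2 wr=1: FU; after: ALU=0 MUL=2 MEM=1 BR=0, R=1, W=3
[4] ALU needs rd=2 wr=1: FU; after: ALU=0 MUL=2 MEM=1 BR=0, R=1, W=3
[5] MUL needs rd=2 wr=1: RD_PORT; after: ALU=0 MUL=2 MEM=1 BR=0, R=1, W=3

reason(slot 5) = RD_PORT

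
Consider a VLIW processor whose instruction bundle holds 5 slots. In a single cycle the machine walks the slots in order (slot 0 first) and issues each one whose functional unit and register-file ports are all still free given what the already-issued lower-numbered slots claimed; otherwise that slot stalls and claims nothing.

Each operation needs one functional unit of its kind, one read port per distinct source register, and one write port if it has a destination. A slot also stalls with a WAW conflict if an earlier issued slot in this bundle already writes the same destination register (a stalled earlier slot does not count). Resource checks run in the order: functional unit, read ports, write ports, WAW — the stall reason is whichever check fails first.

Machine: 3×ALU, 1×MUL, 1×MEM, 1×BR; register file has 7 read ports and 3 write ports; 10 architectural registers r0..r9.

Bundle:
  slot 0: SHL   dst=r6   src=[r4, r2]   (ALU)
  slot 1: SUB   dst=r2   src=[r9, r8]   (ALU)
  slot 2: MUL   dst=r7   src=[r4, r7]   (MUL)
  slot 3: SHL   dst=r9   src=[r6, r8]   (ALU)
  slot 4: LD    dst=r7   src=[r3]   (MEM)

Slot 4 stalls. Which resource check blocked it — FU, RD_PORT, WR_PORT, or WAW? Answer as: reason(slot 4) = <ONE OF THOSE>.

  0. ALU→r6 ⇒ go  {2A/1Mu/1Ld/1B | 5r 2w}
  1. ALU→r2 ⇒ go  {1A/1Mu/1Ld/1B | 3r 1w}
  2. MUL→r7 ⇒ go  {1A/0Mu/1Ld/1B | 1r 0w}
  3. ALU→r9 ⇒ no(RD_PORT)  {1A/0Mu/1Ld/1B | 1r 0w}
  4. MEM→r7 ⇒ no(WR_PORT)  {1A/0Mu/1Ld/1B | 1r 0w}

reason(slot 4) = WR_PORT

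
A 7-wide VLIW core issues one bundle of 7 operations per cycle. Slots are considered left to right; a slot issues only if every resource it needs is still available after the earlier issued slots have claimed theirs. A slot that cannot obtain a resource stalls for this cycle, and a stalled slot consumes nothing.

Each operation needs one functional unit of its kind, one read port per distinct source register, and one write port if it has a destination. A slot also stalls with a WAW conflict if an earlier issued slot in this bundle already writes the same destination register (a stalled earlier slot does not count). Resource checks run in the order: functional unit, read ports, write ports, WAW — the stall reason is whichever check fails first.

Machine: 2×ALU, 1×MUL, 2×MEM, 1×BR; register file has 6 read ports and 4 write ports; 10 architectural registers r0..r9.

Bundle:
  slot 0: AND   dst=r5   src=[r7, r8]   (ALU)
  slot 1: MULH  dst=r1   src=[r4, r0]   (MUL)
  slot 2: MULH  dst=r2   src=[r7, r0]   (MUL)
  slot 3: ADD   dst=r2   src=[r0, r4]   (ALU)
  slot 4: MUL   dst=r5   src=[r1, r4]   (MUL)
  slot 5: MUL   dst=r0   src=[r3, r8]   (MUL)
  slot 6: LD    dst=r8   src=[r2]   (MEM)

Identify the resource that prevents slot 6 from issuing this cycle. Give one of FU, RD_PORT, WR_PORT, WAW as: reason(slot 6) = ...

reason(slot 6) = RD_PORT

(0) want 1×ALU +2rd +1wr — yes → AL1|MU1|ME2|BR1|rd4|wr3
(1) want 1×MUL +2rd +1wr — yes → AL1|MU0|ME2|BR1|rd2|wr2
(2) want 1×MUL +2rd +1wr — FU → AL1|MU0|ME2|BR1|rd2|wr2
(3) want 1×ALU +2rd +1wr — yes → AL0|MU0|ME2|BR1|rd0|wr1
(4) want 1×MUL +2rd +1wr — FU → AL0|MU0|ME2|BR1|rd0|wr1
(5) want 1×MUL +2rd +1wr — FU → AL0|MU0|ME2|BR1|rd0|wr1
(6) want 1×MEM +1rd +1wr — RD_PORT → AL0|MU0|ME2|BR1|rd0|wr1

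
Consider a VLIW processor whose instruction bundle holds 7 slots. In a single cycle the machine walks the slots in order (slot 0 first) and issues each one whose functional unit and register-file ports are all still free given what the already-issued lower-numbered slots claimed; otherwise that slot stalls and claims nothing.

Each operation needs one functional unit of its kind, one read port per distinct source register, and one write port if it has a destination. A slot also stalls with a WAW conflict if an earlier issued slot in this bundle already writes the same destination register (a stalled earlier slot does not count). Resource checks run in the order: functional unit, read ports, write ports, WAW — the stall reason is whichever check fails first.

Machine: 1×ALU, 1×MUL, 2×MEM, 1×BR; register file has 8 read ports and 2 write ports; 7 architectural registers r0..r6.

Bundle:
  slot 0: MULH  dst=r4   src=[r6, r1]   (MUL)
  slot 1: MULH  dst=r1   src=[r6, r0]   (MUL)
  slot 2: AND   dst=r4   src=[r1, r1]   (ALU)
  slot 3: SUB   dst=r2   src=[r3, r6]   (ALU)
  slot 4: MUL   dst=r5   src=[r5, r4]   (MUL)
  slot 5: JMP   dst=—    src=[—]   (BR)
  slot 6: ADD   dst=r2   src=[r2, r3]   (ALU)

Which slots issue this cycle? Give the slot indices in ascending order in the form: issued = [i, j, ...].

#0 MUL src=r6,r1 dispatched  <A:1 Mu:0 Ld:2 B:1 rd:6 wr:1>
#1 MUL src=r6,r0 held:FU  <A:1 Mu:0 Ld:2 B:1 rd:6 wr:1>
#2 ALU src=r1,r1 held:WAW  <A:1 Mu:0 Ld:2 B:1 rd:6 wr:1>
#3 ALU src=r3,r6 dispatched  <A:0 Mu:0 Ld:2 B:1 rd:4 wr:0>
#4 MUL src=r5,r4 held:FU  <A:0 Mu:0 Ld:2 B:1 rd:4 wr:0>
#5 BR src=- dispatched  <A:0 Mu:0 Ld:2 B:0 rd:4 wr:0>
#6 ALU src=r2,r3 held:FU  <A:0 Mu:0 Ld:2 B:0 rd:4 wr:0>

issued = [0, 3, 5]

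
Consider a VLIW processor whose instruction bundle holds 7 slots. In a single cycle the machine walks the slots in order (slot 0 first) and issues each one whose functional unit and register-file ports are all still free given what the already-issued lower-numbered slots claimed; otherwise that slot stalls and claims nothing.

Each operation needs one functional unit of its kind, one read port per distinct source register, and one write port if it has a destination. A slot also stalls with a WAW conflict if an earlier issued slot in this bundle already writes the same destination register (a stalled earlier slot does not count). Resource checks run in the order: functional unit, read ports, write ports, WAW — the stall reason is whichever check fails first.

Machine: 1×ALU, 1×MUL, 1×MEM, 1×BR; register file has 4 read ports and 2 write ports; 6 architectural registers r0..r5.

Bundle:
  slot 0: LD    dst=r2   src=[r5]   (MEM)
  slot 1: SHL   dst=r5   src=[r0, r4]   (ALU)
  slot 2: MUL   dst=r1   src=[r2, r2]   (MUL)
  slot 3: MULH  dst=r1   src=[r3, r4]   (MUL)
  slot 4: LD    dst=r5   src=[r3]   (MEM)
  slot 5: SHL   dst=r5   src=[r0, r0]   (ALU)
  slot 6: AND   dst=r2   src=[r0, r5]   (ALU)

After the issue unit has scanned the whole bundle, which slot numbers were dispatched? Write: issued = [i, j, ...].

issued = [0, 1]

#0 MEM src=r5 dispatched  <A:1 Mu:1 Ld:0 B:1 rd:3 wr:1>
#1 ALU src=r0,r4 dispatched  <A:0 Mu:1 Ld:0 B:1 rd:1 wr:0>
#2 MUL src=r2,r2 held:WR_PORT  <A:0 Mu:1 Ld:0 B:1 rd:1 wr:0>
#3 MUL src=r3,r4 held:RD_PORT  <A:0 Mu:1 Ld:0 B:1 rd:1 wr:0>
#4 MEM src=r3 held:FU  <A:0 Mu:1 Ld:0 B:1 rd:1 wr:0>
#5 ALU src=r0,r0 held:FU  <A:0 Mu:1 Ld:0 B:1 rd:1 wr:0>
#6 ALU src=r0,r5 held:FU  <A:0 Mu:1 Ld:0 B:1 rd:1 wr:0>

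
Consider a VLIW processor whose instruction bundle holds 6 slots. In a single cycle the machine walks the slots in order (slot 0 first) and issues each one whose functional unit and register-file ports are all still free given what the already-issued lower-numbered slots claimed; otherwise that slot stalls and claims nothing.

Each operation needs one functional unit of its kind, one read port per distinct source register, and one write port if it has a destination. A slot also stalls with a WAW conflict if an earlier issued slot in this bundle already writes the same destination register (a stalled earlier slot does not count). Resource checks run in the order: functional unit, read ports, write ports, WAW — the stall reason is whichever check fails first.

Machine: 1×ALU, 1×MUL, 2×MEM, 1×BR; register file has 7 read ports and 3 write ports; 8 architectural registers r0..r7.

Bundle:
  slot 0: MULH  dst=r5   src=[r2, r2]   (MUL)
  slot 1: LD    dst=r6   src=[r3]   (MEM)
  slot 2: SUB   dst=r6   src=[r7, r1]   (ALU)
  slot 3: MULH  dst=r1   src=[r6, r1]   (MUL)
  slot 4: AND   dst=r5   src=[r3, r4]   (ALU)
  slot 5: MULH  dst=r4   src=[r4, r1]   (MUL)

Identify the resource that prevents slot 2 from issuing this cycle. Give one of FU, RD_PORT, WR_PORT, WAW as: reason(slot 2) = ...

reason(slot 2) = WAW

(0) want 1×MUL +1rd +1wr — yes → AL1|MU0|ME2|BR1|rd6|wr2
(1) want 1×MEM +1rd +1wr — yes → AL1|MU0|ME1|BR1|rd5|wr1
(2) want 1×ALU +2rd +1wr — WAW → AL1|MU0|ME1|BR1|rd5|wr1
(3) want 1×MUL +2rd +1wr — FU → AL1|MU0|ME1|BR1|rd5|wr1
(4) want 1×ALU +2rd +1wr — WAW → AL1|MU0|ME1|BR1|rd5|wr1
(5) want 1×MUL +2rd +1wr — FU → AL1|MU0|ME1|BR1|rd5|wr1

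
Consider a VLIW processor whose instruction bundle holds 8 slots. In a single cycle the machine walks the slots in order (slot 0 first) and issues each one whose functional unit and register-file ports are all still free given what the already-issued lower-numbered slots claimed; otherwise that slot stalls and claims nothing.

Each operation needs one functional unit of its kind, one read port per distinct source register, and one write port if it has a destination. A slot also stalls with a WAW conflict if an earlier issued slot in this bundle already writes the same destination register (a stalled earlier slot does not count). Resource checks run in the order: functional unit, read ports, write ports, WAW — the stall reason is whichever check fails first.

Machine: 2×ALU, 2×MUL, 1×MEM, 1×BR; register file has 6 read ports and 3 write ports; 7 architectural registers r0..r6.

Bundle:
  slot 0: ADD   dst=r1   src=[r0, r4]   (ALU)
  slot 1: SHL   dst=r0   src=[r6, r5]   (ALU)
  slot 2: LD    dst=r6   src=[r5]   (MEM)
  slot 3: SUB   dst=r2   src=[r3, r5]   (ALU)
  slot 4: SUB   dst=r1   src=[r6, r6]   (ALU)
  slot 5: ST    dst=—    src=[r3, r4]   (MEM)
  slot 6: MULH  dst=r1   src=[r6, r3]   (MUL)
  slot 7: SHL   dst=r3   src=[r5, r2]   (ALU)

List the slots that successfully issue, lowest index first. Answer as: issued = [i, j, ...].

issued = [0, 1, 2]

[0] ALU needs rd=2 wr=1: ok; after: ALU=1 MUL=2 MEM=1 BR=1, R=4, W=2
[1] ALU needs rd=2 wr=1: ok; after: ALU=0 MUL=2 MEM=1 BR=1, R=2, W=1
[2] MEM needs rd=1 wr=1: ok; after: ALU=0 MUL=2 MEM=0 BR=1, R=1, W=0
[3] ALU needs rd=2 wr=1: FU; after: ALU=0 MUL=2 MEM=0 BR=1, R=1, W=0
[4] ALU needs rd=1 wr=1: FU; after: ALU=0 MUL=2 MEM=0 BR=1, R=1, W=0
[5] MEM needs rd=2 wr=0: FU; after: ALU=0 MUL=2 MEM=0 BR=1, R=1, W=0
[6] MUL needs rd=2 wr=1: RD_PORT; after: ALU=0 MUL=2 MEM=0 BR=1, R=1, W=0
[7] ALU needs rd=2 wr=1: FU; after: ALU=0 MUL=2 MEM=0 BR=1, R=1, W=0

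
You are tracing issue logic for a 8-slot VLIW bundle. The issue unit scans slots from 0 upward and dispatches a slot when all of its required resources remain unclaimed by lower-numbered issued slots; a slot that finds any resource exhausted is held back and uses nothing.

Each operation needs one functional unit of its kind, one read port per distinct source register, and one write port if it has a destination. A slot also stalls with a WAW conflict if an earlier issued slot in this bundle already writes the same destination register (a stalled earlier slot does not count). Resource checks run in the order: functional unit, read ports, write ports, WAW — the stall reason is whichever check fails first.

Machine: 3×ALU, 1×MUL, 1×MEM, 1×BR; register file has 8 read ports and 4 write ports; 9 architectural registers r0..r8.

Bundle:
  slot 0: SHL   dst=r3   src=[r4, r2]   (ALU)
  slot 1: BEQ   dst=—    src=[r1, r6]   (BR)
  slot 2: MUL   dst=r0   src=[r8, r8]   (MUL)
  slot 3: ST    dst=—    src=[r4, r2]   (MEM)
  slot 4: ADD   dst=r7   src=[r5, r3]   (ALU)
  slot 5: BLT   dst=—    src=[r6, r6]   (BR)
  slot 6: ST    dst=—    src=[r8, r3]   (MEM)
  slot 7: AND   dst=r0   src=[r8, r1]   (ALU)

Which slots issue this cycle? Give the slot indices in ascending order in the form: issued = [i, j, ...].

issued = [0, 1, 2, 3]

#0 ALU src=r4,r2 dispatched  <A:2 Mu:1 Ld:1 B:1 rd:6 wr:3>
#1 BR src=r1,r6 dispatched  <A:2 Mu:1 Ld:1 B:0 rd:4 wr:3>
#2 MUL src=r8,r8 dispatched  <A:2 Mu:0 Ld:1 B:0 rd:3 wr:2>
#3 MEM src=r4,r2 dispatched  <A:2 Mu:0 Ld:0 B:0 rd:1 wr:2>
#4 ALU src=r5,r3 held:RD_PORT  <A:2 Mu:0 Ld:0 B:0 rd:1 wr:2>
#5 BR src=r6,r6 held:FU  <A:2 Mu:0 Ld:0 B:0 rd:1 wr:2>
#6 MEM src=r8,r3 held:FU  <A:2 Mu:0 Ld:0 B:0 rd:1 wr:2>
#7 ALU src=r8,r1 held:RD_PORT  <A:2 Mu:0 Ld:0 B:0 rd:1 wr:2>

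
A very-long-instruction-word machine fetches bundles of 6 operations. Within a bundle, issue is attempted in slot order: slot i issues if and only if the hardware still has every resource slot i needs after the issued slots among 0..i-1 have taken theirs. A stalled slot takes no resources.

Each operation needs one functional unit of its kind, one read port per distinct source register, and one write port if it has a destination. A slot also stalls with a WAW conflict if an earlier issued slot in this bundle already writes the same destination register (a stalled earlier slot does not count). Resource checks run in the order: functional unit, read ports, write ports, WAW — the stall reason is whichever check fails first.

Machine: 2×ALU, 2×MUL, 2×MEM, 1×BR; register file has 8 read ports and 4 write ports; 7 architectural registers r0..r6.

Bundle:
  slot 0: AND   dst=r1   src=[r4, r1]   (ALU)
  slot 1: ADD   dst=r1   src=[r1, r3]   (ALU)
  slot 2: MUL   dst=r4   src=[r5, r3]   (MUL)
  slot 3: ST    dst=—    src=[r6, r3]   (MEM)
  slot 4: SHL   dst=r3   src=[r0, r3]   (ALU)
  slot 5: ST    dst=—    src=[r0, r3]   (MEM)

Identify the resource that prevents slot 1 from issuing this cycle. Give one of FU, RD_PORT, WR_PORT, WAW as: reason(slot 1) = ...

reason(slot 1) = WAW

[0] ALU needs rd=2 wr=1: ok; after: ALU=1 MUL=2 MEM=2 BR=1, R=6, W=3
[1] ALU needs rd=2 wr=1: WAW; after: ALU=1 MUL=2 MEM=2 BR=1, R=6, W=3
[2] MUL needs rd=2 wr=1: ok; after: ALU=1 MUL=1 MEM=2 BR=1, R=4, W=2
[3] MEM needs rd=2 wr=0: ok; after: ALU=1 MUL=1 MEM=1 BR=1, R=2, W=2
[4] ALU needs rd=2 wr=1: ok; after: ALU=0 MUL=1 MEM=1 BR=1, R=0, W=1
[5] MEM needs rd=2 wr=0: RD_PORT; after: ALU=0 MUL=1 MEM=1 BR=1, R=0, W=1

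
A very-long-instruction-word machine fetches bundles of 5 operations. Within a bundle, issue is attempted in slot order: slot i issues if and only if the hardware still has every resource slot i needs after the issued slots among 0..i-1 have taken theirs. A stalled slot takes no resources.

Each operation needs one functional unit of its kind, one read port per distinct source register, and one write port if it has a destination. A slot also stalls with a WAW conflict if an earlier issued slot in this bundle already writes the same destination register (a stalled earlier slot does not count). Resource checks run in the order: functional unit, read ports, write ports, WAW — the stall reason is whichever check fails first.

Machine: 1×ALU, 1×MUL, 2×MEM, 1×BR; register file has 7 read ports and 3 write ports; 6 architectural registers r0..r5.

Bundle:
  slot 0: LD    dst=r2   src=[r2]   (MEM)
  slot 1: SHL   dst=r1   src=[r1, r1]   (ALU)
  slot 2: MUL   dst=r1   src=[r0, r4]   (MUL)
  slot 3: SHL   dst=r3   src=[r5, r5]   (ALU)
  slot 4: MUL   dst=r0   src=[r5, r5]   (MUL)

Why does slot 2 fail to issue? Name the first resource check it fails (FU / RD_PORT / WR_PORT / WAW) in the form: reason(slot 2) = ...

slot 0 (MEM): ISSUE — free A1,Mu1,Ld1,B1 rp6 wp2
slot 1 (ALU): ISSUE — free A0,Mu1,Ld1,B1 rp5 wp1
slot 2 (MUL): stall WAW — free A0,Mu1,Ld1,B1 rp5 wp1
slot 3 (ALU): stall FU — free A0,Mu1,Ld1,B1 rp5 wp1
slot 4 (MUL): ISSUE — free A0,Mu0,Ld1,B1 rp4 wp0

reason(slot 2) = WAW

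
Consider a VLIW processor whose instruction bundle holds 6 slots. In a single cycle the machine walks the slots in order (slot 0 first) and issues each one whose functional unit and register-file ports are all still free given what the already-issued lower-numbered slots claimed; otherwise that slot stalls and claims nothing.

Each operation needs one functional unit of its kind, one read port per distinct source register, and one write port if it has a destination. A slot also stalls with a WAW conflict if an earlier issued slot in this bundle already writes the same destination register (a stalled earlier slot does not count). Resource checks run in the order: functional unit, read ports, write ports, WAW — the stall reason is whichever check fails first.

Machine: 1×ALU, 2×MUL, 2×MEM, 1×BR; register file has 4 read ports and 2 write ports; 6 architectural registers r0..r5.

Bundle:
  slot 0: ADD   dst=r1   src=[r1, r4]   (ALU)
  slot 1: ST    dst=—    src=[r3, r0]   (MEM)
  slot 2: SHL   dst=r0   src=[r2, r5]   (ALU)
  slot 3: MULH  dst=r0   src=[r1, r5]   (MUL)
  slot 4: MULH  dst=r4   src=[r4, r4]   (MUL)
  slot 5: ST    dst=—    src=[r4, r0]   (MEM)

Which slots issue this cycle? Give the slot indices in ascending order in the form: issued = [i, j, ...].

issued = [0, 1]

[0] ALU needs rd=2 wr=1: ok; after: ALU=0 MUL=2 MEM=2 BR=1, R=2, W=1
[1] MEM needs rd=2 wr=0: ok; after: ALU=0 MUL=2 MEM=1 BR=1, R=0, W=1
[2] ALU needs rd=2 wr=1: FU; after: ALU=0 MUL=2 MEM=1 BR=1, R=0, W=1
[3] MUL needs rd=2 wr=1: RD_PORT; after: ALU=0 MUL=2 MEM=1 BR=1, R=0, W=1
[4] MUL needs rd=1 wr=1: RD_PORT; after: ALU=0 MUL=2 MEM=1 BR=1, R=0, W=1
[5] MEM needs rd=2 wr=0: RD_PORT; after: ALU=0 MUL=2 MEM=1 BR=1, R=0, W=1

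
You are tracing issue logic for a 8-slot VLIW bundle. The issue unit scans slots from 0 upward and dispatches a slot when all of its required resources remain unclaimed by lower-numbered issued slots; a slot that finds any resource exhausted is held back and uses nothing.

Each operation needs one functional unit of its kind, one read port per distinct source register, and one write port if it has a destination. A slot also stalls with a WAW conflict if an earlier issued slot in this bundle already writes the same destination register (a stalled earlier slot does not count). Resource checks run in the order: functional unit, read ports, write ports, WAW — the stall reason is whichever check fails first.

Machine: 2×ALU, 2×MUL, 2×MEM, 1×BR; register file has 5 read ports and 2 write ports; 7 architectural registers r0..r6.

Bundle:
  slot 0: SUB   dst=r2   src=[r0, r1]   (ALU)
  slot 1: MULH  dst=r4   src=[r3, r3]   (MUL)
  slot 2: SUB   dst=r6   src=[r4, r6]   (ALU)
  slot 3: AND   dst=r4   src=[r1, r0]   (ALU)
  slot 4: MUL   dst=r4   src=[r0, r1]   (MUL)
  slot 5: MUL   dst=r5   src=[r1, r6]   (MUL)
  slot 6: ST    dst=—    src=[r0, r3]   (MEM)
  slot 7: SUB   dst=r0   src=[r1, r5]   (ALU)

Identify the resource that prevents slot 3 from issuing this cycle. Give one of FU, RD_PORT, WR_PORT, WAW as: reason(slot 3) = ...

  0. ALU→r2 ⇒ go  {1A/2Mu/2Ld/1B | 3r 1w}
  1. MUL→r4 ⇒ go  {1A/1Mu/2Ld/1B | 2r 0w}
  2. ALU→r6 ⇒ no(WR_PORT)  {1A/1Mu/2Ld/1B | 2r 0w}
  3. ALU→r4 ⇒ no(WR_PORT)  {1A/1Mu/2Ld/1B | 2r 0w}
  4. MUL→r4 ⇒ no(WR_PORT)  {1A/1Mu/2Ld/1B | 2r 0w}
  5. MUL→r5 ⇒ no(WR_PORT)  {1A/1Mu/2Ld/1B | 2r 0w}
  6. MEM ⇒ go  {1A/1Mu/1Ld/1B | 0r 0w}
  7. ALU→r0 ⇒ no(RD_PORT)  {1A/1Mu/1Ld/1B | 0r 0w}

reason(slot 3) = WR_PORT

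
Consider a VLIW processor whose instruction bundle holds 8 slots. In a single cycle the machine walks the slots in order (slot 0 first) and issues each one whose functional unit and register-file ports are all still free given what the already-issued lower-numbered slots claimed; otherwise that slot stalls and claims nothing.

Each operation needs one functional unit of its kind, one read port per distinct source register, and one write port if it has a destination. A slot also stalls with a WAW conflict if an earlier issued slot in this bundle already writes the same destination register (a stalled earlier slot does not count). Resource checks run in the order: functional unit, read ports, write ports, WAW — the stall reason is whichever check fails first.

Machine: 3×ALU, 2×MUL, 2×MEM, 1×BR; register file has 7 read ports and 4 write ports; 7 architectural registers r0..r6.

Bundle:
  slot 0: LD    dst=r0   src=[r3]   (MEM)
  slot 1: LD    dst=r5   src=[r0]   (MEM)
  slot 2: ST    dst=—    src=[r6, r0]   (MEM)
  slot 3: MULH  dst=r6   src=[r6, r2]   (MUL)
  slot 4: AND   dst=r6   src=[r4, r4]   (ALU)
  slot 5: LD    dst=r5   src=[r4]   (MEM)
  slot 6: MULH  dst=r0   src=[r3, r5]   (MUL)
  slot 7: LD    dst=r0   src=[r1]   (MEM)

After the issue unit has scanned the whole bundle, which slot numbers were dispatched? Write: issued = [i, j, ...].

issued = [0, 1, 3]

#0 MEM src=r3 dispatched  <A:3 Mu:2 Ld:1 B:1 rd:6 wr:3>
#1 MEM src=r0 dispatched  <A:3 Mu:2 Ld:0 B:1 rd:5 wr:2>
#2 MEM src=r6,r0 held:FU  <A:3 Mu:2 Ld:0 B:1 rd:5 wr:2>
#3 MUL src=r6,r2 dispatched  <A:3 Mu:1 Ld:0 B:1 rd:3 wr:1>
#4 ALU src=r4,r4 held:WAW  <A:3 Mu:1 Ld:0 B:1 rd:3 wr:1>
#5 MEM src=r4 held:FU  <A:3 Mu:1 Ld:0 B:1 rd:3 wr:1>
#6 MUL src=r3,r5 held:WAW  <A:3 Mu:1 Ld:0 B:1 rd:3 wr:1>
#7 MEM src=r1 held:FU  <A:3 Mu:1 Ld:0 B:1 rd:3 wr:1>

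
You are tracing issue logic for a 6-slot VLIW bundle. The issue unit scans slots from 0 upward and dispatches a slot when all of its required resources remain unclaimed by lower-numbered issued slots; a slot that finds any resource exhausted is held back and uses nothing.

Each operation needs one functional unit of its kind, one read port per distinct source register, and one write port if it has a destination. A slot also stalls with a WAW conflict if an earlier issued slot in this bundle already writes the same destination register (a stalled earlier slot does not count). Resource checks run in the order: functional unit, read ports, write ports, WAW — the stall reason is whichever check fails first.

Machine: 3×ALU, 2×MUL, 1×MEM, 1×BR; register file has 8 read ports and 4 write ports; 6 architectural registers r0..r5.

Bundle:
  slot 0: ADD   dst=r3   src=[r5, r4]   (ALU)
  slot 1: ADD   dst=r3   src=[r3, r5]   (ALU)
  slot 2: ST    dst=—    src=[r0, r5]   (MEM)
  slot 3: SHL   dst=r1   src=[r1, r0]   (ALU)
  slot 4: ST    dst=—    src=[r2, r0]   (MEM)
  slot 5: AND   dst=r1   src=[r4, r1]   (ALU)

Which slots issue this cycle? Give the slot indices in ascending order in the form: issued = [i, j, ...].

  0. ALU→r3 ⇒ go  {2A/2Mu/1Ld/1B | 6r 3w}
  1. ALU→r3 ⇒ no(WAW)  {2A/2Mu/1Ld/1B | 6r 3w}
  2. MEM ⇒ go  {2A/2Mu/0Ld/1B | 4r 3w}
  3. ALU→r1 ⇒ go  {1A/2Mu/0Ld/1B | 2r 2w}
  4. MEM ⇒ no(FU)  {1A/2Mu/0Ld/1B | 2r 2w}
  5. ALU→r1 ⇒ no(WAW)  {1A/2Mu/0Ld/1B | 2r 2w}

issued = [0, 2, 3]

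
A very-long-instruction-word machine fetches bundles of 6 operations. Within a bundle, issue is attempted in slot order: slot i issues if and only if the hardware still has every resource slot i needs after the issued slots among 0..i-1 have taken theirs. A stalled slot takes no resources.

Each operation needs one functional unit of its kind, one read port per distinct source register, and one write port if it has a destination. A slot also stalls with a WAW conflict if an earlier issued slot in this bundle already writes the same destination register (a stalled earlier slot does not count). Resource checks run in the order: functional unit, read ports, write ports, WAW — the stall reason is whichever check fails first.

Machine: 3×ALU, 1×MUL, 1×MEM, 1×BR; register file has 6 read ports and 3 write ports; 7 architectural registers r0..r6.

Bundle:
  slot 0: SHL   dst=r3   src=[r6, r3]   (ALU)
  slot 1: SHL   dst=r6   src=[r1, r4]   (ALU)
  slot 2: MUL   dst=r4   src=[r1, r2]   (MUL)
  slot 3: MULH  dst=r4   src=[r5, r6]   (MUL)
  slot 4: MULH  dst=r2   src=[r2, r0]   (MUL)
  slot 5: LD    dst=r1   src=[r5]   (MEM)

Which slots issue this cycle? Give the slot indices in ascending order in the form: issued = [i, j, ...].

slot 0 (ALU): ISSUE — free A2,Mu1,Ld1,B1 rp4 wp2
slot 1 (ALU): ISSUE — free A1,Mu1,Ld1,B1 rp2 wp1
slot 2 (MUL): ISSUE — free A1,Mu0,Ld1,B1 rp0 wp0
slot 3 (MUL): stall FU — free A1,Mu0,Ld1,B1 rp0 wp0
slot 4 (MUL): stall FU — free A1,Mu0,Ld1,B1 rp0 wp0
slot 5 (MEM): stall RD_PORT — free A1,Mu0,Ld1,B1 rp0 wp0

issued = [0, 1, 2]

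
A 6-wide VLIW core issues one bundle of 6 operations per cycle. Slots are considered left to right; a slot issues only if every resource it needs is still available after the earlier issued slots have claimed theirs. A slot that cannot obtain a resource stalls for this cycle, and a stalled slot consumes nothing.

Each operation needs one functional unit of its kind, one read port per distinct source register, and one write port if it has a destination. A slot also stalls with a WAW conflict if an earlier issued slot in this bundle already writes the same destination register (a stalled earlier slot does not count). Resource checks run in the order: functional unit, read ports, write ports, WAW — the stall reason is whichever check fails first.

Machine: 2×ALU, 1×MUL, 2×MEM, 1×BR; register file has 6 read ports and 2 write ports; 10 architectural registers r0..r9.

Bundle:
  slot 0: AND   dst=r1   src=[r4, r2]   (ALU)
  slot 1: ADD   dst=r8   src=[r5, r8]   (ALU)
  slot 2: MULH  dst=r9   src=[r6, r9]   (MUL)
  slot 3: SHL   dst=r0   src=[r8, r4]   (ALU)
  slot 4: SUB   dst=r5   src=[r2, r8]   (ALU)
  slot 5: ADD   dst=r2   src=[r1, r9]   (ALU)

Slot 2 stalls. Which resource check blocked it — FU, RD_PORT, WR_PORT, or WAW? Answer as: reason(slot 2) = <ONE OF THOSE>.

reason(slot 2) = WR_PORT

(0) want 1×ALU +2rd +1wr — yes → AL1|MU1|ME2|BR1|rd4|wr1
(1) want 1×ALU +2rd +1wr — yes → AL0|MU1|ME2|BR1|rd2|wr0
(2) want 1×MUL +2rd +1wr — WR_PORT → AL0|MU1|ME2|BR1|rd2|wr0
(3) want 1×ALU +2rd +1wr — FU → AL0|MU1|ME2|BR1|rd2|wr0
(4) want 1×ALU +2rd +1wr — FU → AL0|MU1|ME2|BR1|rd2|wr0
(5) want 1×ALU +2rd +1wr — FU → AL0|MU1|ME2|BR1|rd2|wr0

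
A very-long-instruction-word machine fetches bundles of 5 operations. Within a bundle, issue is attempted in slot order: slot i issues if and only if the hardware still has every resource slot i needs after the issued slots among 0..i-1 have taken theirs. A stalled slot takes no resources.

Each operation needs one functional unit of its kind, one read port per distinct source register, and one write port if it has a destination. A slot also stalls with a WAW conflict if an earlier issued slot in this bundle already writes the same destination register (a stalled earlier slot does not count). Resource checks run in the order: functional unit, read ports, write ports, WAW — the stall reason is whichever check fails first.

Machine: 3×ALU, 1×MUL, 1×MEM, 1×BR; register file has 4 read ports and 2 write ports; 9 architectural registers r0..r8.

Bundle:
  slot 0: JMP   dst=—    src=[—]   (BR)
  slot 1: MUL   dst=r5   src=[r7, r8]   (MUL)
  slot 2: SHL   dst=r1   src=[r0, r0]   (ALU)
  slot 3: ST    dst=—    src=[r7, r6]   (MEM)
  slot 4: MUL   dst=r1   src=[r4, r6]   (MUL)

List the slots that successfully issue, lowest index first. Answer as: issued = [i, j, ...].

  0. BR ⇒ go  {3A/1Mu/1Ld/0B | 4r 2w}
  1. MUL→r5 ⇒ go  {3A/0Mu/1Ld/0B | 2r 1w}
  2. ALU→r1 ⇒ go  {2A/0Mu/1Ld/0B | 1r 0w}
  3. MEM ⇒ no(RD_PORT)  {2A/0Mu/1Ld/0B | 1r 0w}
  4. MUL→r1 ⇒ no(FU)  {2A/0Mu/1Ld/0B | 1r 0w}

issued = [0, 1, 2]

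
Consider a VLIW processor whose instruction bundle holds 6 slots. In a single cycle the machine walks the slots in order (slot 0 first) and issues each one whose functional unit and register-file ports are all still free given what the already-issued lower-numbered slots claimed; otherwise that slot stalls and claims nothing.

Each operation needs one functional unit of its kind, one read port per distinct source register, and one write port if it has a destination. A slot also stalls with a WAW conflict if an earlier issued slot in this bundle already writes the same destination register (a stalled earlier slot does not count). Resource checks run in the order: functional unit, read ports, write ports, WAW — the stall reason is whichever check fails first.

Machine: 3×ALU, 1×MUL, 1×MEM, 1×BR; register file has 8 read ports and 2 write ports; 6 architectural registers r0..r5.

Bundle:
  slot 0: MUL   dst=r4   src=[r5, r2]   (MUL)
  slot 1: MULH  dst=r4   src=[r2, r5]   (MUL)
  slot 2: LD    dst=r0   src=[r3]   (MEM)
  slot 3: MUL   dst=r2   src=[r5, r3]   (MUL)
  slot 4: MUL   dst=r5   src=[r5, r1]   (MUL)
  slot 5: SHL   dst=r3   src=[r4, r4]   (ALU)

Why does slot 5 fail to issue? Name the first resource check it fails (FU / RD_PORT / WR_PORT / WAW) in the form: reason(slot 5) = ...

slot 0 (MUL): ISSUE — free A3,Mu0,Ld1,B1 rp6 wp1
slot 1 (MUL): stall FU — free A3,Mu0,Ld1,B1 rp6 wp1
slot 2 (MEM): ISSUE — free A3,Mu0,Ld0,B1 rp5 wp0
slot 3 (MUL): stall FU — free A3,Mu0,Ld0,B1 rp5 wp0
slot 4 (MUL): stall FU — free A3,Mu0,Ld0,B1 rp5 wp0
slot 5 (ALU): stall WR_PORT — free A3,Mu0,Ld0,B1 rp5 wp0

reason(slot 5) = WR_PORT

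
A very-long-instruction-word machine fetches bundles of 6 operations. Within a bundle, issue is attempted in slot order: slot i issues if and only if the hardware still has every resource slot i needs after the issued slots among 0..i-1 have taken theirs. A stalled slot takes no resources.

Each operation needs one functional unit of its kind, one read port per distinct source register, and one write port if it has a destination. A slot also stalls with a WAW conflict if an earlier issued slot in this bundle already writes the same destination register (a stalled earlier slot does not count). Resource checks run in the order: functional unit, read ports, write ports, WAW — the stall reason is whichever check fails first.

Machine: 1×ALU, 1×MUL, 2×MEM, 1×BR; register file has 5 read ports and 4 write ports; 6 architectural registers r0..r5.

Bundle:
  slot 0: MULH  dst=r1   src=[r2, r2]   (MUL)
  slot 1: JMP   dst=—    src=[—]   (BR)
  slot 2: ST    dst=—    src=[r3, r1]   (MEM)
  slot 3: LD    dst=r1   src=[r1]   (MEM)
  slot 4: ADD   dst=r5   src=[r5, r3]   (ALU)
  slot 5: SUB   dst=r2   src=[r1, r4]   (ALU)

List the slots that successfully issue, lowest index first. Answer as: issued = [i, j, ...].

issued = [0, 1, 2, 4]

[0] MUL needs rd=1 wr=1: ok; after: ALU=1 MUL=0 MEM=2 BR=1, R=4, W=3
[1] BR needs rd=0 wr=0: ok; after: ALU=1 MUL=0 MEM=2 BR=0, R=4, W=3
[2] MEM needs rd=2 wr=0: ok; after: ALU=1 MUL=0 MEM=1 BR=0, R=2, W=3
[3] MEM needs rd=1 wr=1: WAW; after: ALU=1 MUL=0 MEM=1 BR=0, R=2, W=3
[4] ALU needs rd=2 wr=1: ok; after: ALU=0 MUL=0 MEM=1 BR=0, R=0, W=2
[5] ALU needs rd=2 wr=1: FU; after: ALU=0 MUL=0 MEM=1 BR=0, R=0, W=2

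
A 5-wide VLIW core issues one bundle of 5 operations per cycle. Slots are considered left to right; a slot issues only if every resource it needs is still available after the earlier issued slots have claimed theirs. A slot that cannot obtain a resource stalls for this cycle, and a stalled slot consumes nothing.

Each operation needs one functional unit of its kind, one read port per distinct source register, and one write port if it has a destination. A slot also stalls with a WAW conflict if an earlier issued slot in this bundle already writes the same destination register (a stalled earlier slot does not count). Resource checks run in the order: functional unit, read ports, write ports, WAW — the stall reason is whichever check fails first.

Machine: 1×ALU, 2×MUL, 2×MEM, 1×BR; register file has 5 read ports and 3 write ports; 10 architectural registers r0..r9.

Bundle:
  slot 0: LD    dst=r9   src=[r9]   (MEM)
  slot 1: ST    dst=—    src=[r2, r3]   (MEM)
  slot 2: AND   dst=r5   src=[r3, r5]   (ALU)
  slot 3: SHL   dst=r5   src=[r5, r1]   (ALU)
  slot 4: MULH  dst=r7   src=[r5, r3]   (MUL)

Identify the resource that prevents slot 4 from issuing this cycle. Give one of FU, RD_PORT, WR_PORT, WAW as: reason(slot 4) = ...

reason(slot 4) = RD_PORT

slot 0 (MEM): ISSUE — free A1,Mu2,Ld1,B1 rp4 wp2
slot 1 (MEM): ISSUE — free A1,Mu2,Ld0,B1 rp2 wp2
slot 2 (ALU): ISSUE — free A0,Mu2,Ld0,B1 rp0 wp1
slot 3 (ALU): stall FU — free A0,Mu2,Ld0,B1 rp0 wp1
slot 4 (MUL): stall RD_PORT — free A0,Mu2,Ld0,B1 rp0 wp1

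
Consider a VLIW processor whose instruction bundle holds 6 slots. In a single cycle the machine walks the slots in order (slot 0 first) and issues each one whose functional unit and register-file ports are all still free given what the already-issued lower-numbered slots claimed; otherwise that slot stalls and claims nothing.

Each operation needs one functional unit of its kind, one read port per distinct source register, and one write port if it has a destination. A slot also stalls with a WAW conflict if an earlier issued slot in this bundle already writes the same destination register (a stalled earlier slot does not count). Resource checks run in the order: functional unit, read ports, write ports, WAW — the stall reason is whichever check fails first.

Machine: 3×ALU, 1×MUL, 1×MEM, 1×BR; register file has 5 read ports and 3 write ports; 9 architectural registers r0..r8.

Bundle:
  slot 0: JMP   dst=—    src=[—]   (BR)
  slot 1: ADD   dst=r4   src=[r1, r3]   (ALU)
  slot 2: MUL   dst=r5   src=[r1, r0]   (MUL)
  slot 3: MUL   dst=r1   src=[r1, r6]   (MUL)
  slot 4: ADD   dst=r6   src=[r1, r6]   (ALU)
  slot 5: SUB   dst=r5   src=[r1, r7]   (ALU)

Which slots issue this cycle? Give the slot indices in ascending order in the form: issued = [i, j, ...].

slot 0 (BR): ISSUE — free A3,Mu1,Ld1,B0 rp5 wp3
slot 1 (ALU): ISSUE — free A2,Mu1,Ld1,B0 rp3 wp2
slot 2 (MUL): ISSUE — free A2,Mu0,Ld1,B0 rp1 wp1
slot 3 (MUL): stall FU — free A2,Mu0,Ld1,B0 rp1 wp1
slot 4 (ALU): stall RD_PORT — free A2,Mu0,Ld1,B0 rp1 wp1
slot 5 (ALU): stall RD_PORT — free A2,Mu0,Ld1,B0 rp1 wp1

issued = [0, 1, 2]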